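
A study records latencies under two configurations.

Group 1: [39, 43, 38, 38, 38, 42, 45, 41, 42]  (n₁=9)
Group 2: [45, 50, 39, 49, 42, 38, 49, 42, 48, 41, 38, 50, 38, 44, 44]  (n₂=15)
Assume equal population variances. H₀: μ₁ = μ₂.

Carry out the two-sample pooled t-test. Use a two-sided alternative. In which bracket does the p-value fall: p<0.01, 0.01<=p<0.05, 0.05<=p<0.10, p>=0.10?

p-value bracket: 0.05<=p<0.10

x̄₁=40.667, s₁=2.550, n₁=9
x̄₂=43.800, s₂=4.539, n₂=15
s_p² = [8·2.550² + 14·4.539²]/22 = 15.4727
SE = √(s_p²·(1/9+1/15)) = 1.6585
t = (40.667−43.800)/1.6585 = -1.8892
df = 22
p-value (two-sided) = 0.07211
→ bracket: 0.05<=p<0.10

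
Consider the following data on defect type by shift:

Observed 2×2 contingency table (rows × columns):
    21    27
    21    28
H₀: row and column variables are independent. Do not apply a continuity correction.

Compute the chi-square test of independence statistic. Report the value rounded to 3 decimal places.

test statistic = 0.008

Row totals [48, 49], col totals [42, 55], n=97
χ² = (21−20.78)²/20.78 + (27−27.22)²/27.22 + (21−21.22)²/21.22 + (28−27.78)²/27.78 = 0.0079
df = 1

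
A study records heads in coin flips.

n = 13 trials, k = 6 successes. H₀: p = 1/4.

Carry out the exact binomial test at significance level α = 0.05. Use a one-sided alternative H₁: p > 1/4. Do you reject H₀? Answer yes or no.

reject H₀: no

Exact binomial: n=13, k=6, p₀=1/4=0.2500
P(X≥6) from Σ C(n,i)·p₀^i·(1−p₀)^(n−i)
p-value (one-sided, H₁ greater) = 0.08021
At α=0.05: p ≥ α → fail to reject H₀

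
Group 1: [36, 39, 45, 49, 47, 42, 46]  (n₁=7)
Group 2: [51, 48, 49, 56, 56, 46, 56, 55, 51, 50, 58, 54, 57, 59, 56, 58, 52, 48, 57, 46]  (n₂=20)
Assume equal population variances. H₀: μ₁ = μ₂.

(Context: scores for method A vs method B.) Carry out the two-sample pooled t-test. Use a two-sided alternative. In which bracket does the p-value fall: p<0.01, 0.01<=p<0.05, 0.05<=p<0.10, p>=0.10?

p-value bracket: p<0.01

x̄₁=43.429, s₁=4.650, n₁=7
x̄₂=53.150, s₂=4.234, n₂=20
s_p² = [6·4.650² + 19·4.234²]/25 = 18.8106
SE = √(s_p²·(1/7+1/20)) = 1.9047
t = (43.429−53.150)/1.9047 = -5.1040
df = 25
p-value (two-sided) = 0.00003
→ bracket: p<0.01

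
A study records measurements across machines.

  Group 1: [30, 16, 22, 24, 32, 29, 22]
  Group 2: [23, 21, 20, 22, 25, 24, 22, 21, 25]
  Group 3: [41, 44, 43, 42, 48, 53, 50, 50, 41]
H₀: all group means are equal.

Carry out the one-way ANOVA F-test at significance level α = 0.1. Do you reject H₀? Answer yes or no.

reject H₀: yes

Group means [25.00, 22.56, 45.78], grand mean 31.600
SSB = Σnᵢ(x̄ᵢ−x̄)² = 2850.222; SSW = ΣΣ(x−x̄ᵢ)² = 379.778
MSB = 2850.222/2 = 1425.1111; MSW = 379.778/22 = 17.2626
F = MSB/MSW = 82.5547
df = (2, 22)
p-value (upper-tail) = 0.00000
At α=0.1: p < α → reject H₀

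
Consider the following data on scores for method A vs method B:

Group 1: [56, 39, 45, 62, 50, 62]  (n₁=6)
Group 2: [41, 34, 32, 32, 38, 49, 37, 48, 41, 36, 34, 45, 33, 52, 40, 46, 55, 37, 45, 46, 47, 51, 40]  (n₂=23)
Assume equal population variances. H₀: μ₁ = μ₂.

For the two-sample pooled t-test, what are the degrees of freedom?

df = n₁ + n₂ − 2 = 6 + 23 − 2 = 27

degrees of freedom = 27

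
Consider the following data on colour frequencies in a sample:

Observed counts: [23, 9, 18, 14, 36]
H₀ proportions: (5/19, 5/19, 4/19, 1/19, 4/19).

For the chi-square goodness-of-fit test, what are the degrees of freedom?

degrees of freedom = 4

df = k − 1 = 5 − 1 = 4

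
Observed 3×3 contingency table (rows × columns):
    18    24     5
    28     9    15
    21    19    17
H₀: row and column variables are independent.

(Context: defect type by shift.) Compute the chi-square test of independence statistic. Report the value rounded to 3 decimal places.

test statistic = 15.471

Row totals [47, 52, 57], col totals [67, 52, 37], n=156
χ² = (18−20.19)²/20.19 + (24−15.67)²/15.67 + (5−11.15)²/11.15 + (28−22.33)²/22.33 + (9−17.33)²/17.33 + (15−12.33)²/12.33 + (21−24.48)²/24.48 + (19−19.00)²/19.00 + (17−13.52)²/13.52 = 15.4713
df = 4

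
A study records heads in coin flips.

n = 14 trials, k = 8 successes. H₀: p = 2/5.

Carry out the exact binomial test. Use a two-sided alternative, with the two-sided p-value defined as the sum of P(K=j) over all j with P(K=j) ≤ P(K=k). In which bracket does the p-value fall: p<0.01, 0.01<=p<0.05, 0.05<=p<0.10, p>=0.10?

Exact binomial: n=14, k=8, p₀=2/5=0.4000
P(X=j) = C(n,j)·p₀^j·(1−p₀)^(n−j); p = Σ P(X=j) over j with P(X=j) ≤ P(X=8)
p-value (two-sided) = 0.27445
→ bracket: p>=0.10

p-value bracket: p>=0.10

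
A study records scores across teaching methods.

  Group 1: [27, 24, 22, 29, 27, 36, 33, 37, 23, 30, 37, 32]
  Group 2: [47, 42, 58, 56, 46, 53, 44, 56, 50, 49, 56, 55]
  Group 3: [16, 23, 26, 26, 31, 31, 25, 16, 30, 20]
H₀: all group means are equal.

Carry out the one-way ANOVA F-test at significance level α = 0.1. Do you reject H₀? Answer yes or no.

Group means [29.75, 51.00, 24.40], grand mean 35.676
SSB = Σnᵢ(x̄ᵢ−x̄)² = 4510.791; SSW = ΣΣ(x−x̄ᵢ)² = 920.650
MSB = 4510.791/2 = 2255.3956; MSW = 920.650/31 = 29.6984
F = MSB/MSW = 75.9434
df = (2, 31)
p-value (upper-tail) = 0.00000
At α=0.1: p < α → reject H₀

reject H₀: yes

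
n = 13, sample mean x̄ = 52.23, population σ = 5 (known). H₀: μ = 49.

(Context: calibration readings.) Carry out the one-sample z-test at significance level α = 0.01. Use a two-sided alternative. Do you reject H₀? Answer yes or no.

reject H₀: no

SE = σ/√n = 5/√13 = 1.3868
z = (x̄−μ₀)/SE = (52.23−49)/1.3868 = 2.3292
p-value (two-sided) = 0.01985
At α=0.01: p ≥ α → fail to reject H₀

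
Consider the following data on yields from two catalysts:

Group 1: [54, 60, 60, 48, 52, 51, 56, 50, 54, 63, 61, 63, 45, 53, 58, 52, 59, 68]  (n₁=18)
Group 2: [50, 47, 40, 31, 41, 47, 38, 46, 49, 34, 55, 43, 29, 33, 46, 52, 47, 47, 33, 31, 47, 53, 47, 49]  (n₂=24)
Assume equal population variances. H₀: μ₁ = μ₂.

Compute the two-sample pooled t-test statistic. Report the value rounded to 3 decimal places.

test statistic = 5.859

x̄₁=55.944, s₁=5.975, n₁=18
x̄₂=43.125, s₂=7.697, n₂=24
s_p² = [17·5.975² + 23·7.697²]/40 = 49.2392
SE = √(s_p²·(1/18+1/24)) = 2.1880
t = (55.944−43.125)/2.1880 = 5.8591
df = 40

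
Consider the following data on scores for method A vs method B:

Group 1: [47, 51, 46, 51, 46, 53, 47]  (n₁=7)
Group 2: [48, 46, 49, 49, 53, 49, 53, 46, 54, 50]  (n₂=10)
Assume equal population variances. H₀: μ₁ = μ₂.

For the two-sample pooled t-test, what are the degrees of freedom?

degrees of freedom = 15

df = n₁ + n₂ − 2 = 7 + 10 − 2 = 15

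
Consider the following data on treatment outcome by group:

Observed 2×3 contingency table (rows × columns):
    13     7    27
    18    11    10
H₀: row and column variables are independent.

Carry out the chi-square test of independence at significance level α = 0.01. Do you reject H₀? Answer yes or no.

Row totals [47, 39], col totals [31, 18, 37], n=86
χ² = (13−16.94)²/16.94 + (7−9.84)²/9.84 + (27−20.22)²/20.22 + (18−14.06)²/14.06 + (11−8.16)²/8.16 + (10−16.78)²/16.78 = 8.8384
df = 2
p-value (upper-tail) = 0.01204
At α=0.01: p ≥ α → fail to reject H₀

reject H₀: no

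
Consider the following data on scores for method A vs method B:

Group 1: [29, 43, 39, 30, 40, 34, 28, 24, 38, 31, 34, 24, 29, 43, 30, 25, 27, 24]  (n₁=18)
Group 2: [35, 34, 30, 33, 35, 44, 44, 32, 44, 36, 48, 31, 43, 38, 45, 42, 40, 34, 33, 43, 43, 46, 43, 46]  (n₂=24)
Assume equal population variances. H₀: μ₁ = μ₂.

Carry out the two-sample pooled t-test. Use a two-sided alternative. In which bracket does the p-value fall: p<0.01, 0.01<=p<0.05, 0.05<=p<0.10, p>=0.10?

p-value bracket: p<0.01

x̄₁=31.778, s₁=6.449, n₁=18
x̄₂=39.250, s₂=5.597, n₂=24
s_p² = [17·6.449² + 23·5.597²]/40 = 35.6903
SE = √(s_p²·(1/18+1/24)) = 1.8628
t = (31.778−39.250)/1.8628 = -4.0114
df = 40
p-value (two-sided) = 0.00026
→ bracket: p<0.01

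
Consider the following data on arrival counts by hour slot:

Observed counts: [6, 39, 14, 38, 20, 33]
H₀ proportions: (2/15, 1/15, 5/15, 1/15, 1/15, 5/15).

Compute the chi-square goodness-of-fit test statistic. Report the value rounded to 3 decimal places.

test statistic = 214.000

n = 150; E_i = n·p_i = [20.00, 10.00, 50.00, 10.00, 10.00, 50.00]
χ² = (6−20.00)²/20.00 + (39−10.00)²/10.00 + (14−50.00)²/50.00 + (38−10.00)²/10.00 + (20−10.00)²/10.00 + (33−50.00)²/50.00 = 214.0000
df = 5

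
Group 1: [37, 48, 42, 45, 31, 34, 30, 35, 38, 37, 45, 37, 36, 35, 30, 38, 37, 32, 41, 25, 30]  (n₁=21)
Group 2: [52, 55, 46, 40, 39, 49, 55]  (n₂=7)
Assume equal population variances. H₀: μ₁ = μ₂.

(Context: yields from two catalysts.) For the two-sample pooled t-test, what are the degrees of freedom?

df = n₁ + n₂ − 2 = 21 + 7 − 2 = 26

degrees of freedom = 26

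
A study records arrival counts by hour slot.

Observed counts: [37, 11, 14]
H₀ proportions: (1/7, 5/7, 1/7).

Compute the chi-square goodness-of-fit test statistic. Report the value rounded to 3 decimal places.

n = 62; E_i = n·p_i = [8.86, 44.29, 8.86]
χ² = (37−8.86)²/8.86 + (11−44.29)²/44.29 + (14−8.86)²/8.86 = 117.4258
df = 2

test statistic = 117.426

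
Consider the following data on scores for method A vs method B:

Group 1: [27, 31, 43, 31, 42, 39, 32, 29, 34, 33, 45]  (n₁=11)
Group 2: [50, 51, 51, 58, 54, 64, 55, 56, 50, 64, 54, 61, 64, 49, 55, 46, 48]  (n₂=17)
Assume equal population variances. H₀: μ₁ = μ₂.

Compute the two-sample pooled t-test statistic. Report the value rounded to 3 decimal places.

test statistic = -8.557

x̄₁=35.091, s₁=6.123, n₁=11
x̄₂=54.706, s₂=5.796, n₂=17
s_p² = [10·6.123² + 16·5.796²]/26 = 35.0938
SE = √(s_p²·(1/11+1/17)) = 2.2923
t = (35.091−54.706)/2.2923 = -8.5569
df = 26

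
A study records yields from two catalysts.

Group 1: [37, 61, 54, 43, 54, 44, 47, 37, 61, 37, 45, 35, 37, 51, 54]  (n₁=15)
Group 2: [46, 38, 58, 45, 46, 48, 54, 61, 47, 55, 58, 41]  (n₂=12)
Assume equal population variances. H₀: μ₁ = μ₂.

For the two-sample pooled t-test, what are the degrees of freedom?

degrees of freedom = 25

df = n₁ + n₂ − 2 = 15 + 12 − 2 = 25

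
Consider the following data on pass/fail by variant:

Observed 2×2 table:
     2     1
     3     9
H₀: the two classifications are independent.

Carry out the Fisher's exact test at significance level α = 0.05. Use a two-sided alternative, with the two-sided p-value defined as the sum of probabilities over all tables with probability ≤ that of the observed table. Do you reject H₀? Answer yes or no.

reject H₀: no

Margins: r₁=3, r₂=12, c₁=5, c₂=10, n=15
p_obs = C(3,2)·C(12,3)/C(15,5); sum pmf over tables with pmf ≤ p_obs
p-value (two-sided) = 0.24176
At α=0.05: p ≥ α → fail to reject H₀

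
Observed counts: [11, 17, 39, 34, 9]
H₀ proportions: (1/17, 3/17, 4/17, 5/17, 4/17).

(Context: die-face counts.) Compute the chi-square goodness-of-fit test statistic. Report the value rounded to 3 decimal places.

n = 110; E_i = n·p_i = [6.47, 19.41, 25.88, 32.35, 25.88]
χ² = (11−6.47)²/6.47 + (17−19.41)²/19.41 + (39−25.88)²/25.88 + (34−32.35)²/32.35 + (9−25.88)²/25.88 = 21.2142
df = 4

test statistic = 21.214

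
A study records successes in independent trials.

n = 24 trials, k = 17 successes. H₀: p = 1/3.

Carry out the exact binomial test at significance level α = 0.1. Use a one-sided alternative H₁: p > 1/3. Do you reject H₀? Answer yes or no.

reject H₀: yes

Exact binomial: n=24, k=17, p₀=1/3=0.3333
P(X≥17) from Σ C(n,i)·p₀^i·(1−p₀)^(n−i)
p-value (one-sided, H₁ greater) = 0.00019
At α=0.1: p < α → reject H₀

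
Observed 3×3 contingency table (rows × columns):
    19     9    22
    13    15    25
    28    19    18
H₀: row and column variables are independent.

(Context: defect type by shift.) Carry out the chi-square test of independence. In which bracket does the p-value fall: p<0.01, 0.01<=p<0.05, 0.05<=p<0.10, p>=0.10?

p-value bracket: 0.05<=p<0.10

Row totals [50, 53, 65], col totals [60, 43, 65], n=168
χ² = (19−17.86)²/17.86 + (9−12.80)²/12.80 + (22−19.35)²/19.35 + (13−18.93)²/18.93 + (15−13.57)²/13.57 + (25−20.51)²/20.51 + (28−23.21)²/23.21 + (19−16.64)²/16.64 + (18−25.15)²/25.15 = 7.9122
df = 4
p-value (upper-tail) = 0.09485
→ bracket: 0.05<=p<0.10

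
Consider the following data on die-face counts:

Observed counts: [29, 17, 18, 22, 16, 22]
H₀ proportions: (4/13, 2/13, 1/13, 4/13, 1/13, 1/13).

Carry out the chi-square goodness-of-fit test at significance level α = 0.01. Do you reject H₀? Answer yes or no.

reject H₀: yes

n = 124; E_i = n·p_i = [38.15, 19.08, 9.54, 38.15, 9.54, 9.54]
χ² = (29−38.15)²/38.15 + (17−19.08)²/19.08 + (18−9.54)²/9.54 + (22−38.15)²/38.15 + (16−9.54)²/9.54 + (22−9.54)²/9.54 = 37.4254
df = 5
p-value (upper-tail) = 0.00000
At α=0.01: p < α → reject H₀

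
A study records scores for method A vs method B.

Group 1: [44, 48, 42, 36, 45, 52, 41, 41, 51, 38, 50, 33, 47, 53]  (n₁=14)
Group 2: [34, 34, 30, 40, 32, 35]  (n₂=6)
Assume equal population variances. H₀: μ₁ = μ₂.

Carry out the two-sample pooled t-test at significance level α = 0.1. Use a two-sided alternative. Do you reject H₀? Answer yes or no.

reject H₀: yes

x̄₁=44.357, s₁=6.184, n₁=14
x̄₂=34.167, s₂=3.371, n₂=6
s_p² = [13·6.184² + 5·3.371²]/18 = 30.7804
SE = √(s_p²·(1/14+1/6)) = 2.7072
t = (44.357−34.167)/2.7072 = 3.7643
df = 18
p-value (two-sided) = 0.00142
At α=0.1: p < α → reject H₀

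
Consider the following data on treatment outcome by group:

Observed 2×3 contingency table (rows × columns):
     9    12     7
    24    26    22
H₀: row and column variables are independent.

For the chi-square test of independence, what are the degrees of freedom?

df = (r−1)(c−1) = (2−1)·(3−1) = 2

degrees of freedom = 2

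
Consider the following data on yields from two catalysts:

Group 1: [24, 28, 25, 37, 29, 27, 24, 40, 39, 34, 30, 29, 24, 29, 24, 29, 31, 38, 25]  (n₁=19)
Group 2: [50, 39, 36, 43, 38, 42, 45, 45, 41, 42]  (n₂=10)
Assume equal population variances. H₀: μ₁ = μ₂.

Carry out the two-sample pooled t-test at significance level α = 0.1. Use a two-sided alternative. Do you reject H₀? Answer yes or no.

reject H₀: yes

x̄₁=29.789, s₁=5.381, n₁=19
x̄₂=42.100, s₂=4.012, n₂=10
s_p² = [18·5.381² + 9·4.012²]/27 = 24.6688
SE = √(s_p²·(1/19+1/10)) = 1.9404
t = (29.789−42.100)/1.9404 = -6.3443
df = 27
p-value (two-sided) = 0.00000
At α=0.1: p < α → reject H₀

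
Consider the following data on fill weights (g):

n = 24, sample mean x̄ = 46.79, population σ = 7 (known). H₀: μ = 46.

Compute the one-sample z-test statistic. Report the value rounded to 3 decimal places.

SE = σ/√n = 7/√24 = 1.4289
z = (x̄−μ₀)/SE = (46.79−46)/1.4289 = 0.5529

test statistic = 0.553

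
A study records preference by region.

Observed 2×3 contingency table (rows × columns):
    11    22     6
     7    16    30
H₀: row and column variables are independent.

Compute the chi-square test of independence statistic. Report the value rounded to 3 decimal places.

test statistic = 16.078

Row totals [39, 53], col totals [18, 38, 36], n=92
χ² = (11−7.63)²/7.63 + (22−16.11)²/16.11 + (6−15.26)²/15.26 + (7−10.37)²/10.37 + (16−21.89)²/21.89 + (30−20.74)²/20.74 = 16.0781
df = 2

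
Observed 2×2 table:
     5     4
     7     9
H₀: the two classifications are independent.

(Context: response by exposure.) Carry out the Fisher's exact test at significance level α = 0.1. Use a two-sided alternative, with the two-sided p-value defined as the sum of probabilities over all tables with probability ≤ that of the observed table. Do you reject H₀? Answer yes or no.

reject H₀: no

Margins: r₁=9, r₂=16, c₁=12, c₂=13, n=25
p_obs = C(9,5)·C(16,7)/C(25,12); sum pmf over tables with pmf ≤ p_obs
p-value (two-sided) = 0.68817
At α=0.1: p ≥ α → fail to reject H₀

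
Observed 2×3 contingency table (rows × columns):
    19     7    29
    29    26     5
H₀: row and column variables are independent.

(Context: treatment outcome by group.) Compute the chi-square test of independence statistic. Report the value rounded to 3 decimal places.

Row totals [55, 60], col totals [48, 33, 34], n=115
χ² = (19−22.96)²/22.96 + (7−15.78)²/15.78 + (29−16.26)²/16.26 + (29−25.04)²/25.04 + (26−17.22)²/17.22 + (5−17.74)²/17.74 = 29.8029
df = 2

test statistic = 29.803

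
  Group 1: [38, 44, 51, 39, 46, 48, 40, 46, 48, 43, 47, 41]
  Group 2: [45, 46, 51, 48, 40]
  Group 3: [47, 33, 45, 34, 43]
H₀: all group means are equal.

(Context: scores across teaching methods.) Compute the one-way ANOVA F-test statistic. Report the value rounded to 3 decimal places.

Group means [44.25, 46.00, 40.40], grand mean 43.773
SSB = Σnᵢ(x̄ᵢ−x̄)² = 84.414; SSW = ΣΣ(x−x̄ᵢ)² = 417.450
MSB = 84.414/2 = 42.2068; MSW = 417.450/19 = 21.9711
F = MSB/MSW = 1.9210
df = (2, 19)

test statistic = 1.921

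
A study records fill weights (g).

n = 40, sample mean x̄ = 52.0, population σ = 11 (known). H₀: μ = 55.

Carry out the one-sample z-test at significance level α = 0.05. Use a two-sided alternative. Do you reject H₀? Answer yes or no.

SE = σ/√n = 11/√40 = 1.7393
z = (x̄−μ₀)/SE = (52.0−55)/1.7393 = -1.7249
p-value (two-sided) = 0.08455
At α=0.05: p ≥ α → fail to reject H₀

reject H₀: no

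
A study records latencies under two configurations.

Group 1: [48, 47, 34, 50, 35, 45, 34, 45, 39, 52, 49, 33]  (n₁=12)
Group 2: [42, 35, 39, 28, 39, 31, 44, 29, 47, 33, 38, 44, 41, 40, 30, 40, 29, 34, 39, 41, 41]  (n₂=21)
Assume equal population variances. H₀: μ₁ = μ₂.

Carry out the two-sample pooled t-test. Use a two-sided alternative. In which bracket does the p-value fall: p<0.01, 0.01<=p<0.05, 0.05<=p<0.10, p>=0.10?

p-value bracket: 0.01<=p<0.05

x̄₁=42.583, s₁=7.103, n₁=12
x̄₂=37.333, s₂=5.580, n₂=21
s_p² = [11·7.103² + 20·5.580²]/31 = 37.9866
SE = √(s_p²·(1/12+1/21)) = 2.2303
t = (42.583−37.333)/2.2303 = 2.3539
df = 31
p-value (two-sided) = 0.02510
→ bracket: 0.01<=p<0.05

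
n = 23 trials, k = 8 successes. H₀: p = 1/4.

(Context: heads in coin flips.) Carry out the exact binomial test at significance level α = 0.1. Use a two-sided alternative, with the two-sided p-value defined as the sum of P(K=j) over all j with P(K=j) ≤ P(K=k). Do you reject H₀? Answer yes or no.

reject H₀: no

Exact binomial: n=23, k=8, p₀=1/4=0.2500
P(X=j) = C(n,j)·p₀^j·(1−p₀)^(n−j); p = Σ P(X=j) over j with P(X=j) ≤ P(X=8)
p-value (two-sided) = 0.33326
At α=0.1: p ≥ α → fail to reject H₀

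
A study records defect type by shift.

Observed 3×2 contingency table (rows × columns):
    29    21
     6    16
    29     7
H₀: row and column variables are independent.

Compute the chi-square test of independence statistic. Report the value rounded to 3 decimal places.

Row totals [50, 22, 36], col totals [64, 44], n=108
χ² = (29−29.63)²/29.63 + (21−20.37)²/20.37 + (6−13.04)²/13.04 + (16−8.96)²/8.96 + (29−21.33)²/21.33 + (7−14.67)²/14.67 = 16.1190
df = 2

test statistic = 16.119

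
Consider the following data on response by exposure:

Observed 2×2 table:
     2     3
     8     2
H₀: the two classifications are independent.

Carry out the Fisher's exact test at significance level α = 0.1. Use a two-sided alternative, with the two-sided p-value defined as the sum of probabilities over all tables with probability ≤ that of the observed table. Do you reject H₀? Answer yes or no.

Margins: r₁=5, r₂=10, c₁=10, c₂=5, n=15
p_obs = C(5,2)·C(10,8)/C(15,10); sum pmf over tables with pmf ≤ p_obs
p-value (two-sided) = 0.25075
At α=0.1: p ≥ α → fail to reject H₀

reject H₀: no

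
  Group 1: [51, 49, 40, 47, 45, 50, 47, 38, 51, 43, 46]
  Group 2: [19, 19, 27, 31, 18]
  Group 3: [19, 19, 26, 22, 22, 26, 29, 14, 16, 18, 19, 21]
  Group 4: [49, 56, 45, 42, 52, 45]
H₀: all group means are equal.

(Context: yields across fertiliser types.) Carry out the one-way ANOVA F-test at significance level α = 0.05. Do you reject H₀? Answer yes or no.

reject H₀: yes

Group means [46.09, 22.80, 20.92, 48.17], grand mean 34.147
SSB = Σnᵢ(x̄ᵢ−x̄)² = 5492.806; SSW = ΣΣ(x−x̄ᵢ)² = 669.459
MSB = 5492.806/3 = 1830.9352; MSW = 669.459/30 = 22.3153
F = MSB/MSW = 82.0484
df = (3, 30)
p-value (upper-tail) = 0.00000
At α=0.05: p < α → reject H₀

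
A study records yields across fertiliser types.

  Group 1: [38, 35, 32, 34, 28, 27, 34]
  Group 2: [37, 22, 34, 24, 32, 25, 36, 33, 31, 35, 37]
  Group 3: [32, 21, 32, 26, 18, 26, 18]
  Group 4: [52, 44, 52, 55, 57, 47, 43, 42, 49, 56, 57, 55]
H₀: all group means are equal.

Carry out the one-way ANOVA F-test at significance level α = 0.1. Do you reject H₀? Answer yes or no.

reject H₀: yes

Group means [32.57, 31.45, 24.71, 50.75], grand mean 36.649
SSB = Σnᵢ(x̄ᵢ−x̄)² = 3796.312; SSW = ΣΣ(x−x̄ᵢ)² = 940.120
MSB = 3796.312/3 = 1265.4374; MSW = 940.120/33 = 28.4885
F = MSB/MSW = 44.4193
df = (3, 33)
p-value (upper-tail) = 0.00000
At α=0.1: p < α → reject H₀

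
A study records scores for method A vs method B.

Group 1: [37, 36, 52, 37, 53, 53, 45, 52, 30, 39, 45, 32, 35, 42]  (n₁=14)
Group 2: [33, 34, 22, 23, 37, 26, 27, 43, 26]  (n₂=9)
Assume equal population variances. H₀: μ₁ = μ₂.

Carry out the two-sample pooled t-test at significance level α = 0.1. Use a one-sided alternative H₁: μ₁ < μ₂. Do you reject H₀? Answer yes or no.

reject H₀: no

x̄₁=42.000, s₁=8.077, n₁=14
x̄₂=30.111, s₂=7.044, n₂=9
s_p² = [13·8.077² + 8·7.044²]/21 = 59.2804
SE = √(s_p²·(1/14+1/9)) = 3.2895
t = (42.000−30.111)/3.2895 = 3.6142
df = 21
p-value (one-sided, H₁ less) = 0.99919
At α=0.1: p ≥ α → fail to reject H₀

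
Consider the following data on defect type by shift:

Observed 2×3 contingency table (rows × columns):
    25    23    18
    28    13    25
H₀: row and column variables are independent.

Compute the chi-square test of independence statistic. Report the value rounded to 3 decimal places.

Row totals [66, 66], col totals [53, 36, 43], n=132
χ² = (25−26.50)²/26.50 + (23−18.00)²/18.00 + (18−21.50)²/21.50 + (28−26.50)²/26.50 + (13−18.00)²/18.00 + (25−21.50)²/21.50 = 4.0871
df = 2

test statistic = 4.087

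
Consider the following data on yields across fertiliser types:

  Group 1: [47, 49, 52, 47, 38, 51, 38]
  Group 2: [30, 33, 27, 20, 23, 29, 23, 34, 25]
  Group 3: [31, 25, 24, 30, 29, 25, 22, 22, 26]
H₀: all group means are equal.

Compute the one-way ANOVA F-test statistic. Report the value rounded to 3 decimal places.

Group means [46.00, 27.11, 26.00], grand mean 32.000
SSB = Σnᵢ(x̄ᵢ−x̄)² = 1911.111; SSW = ΣΣ(x−x̄ᵢ)² = 470.889
MSB = 1911.111/2 = 955.5556; MSW = 470.889/22 = 21.4040
F = MSB/MSW = 44.6437
df = (2, 22)

test statistic = 44.644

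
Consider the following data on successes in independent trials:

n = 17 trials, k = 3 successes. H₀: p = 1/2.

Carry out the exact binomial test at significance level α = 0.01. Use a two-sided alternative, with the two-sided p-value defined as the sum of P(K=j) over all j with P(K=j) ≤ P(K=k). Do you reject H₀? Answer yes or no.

reject H₀: no

Exact binomial: n=17, k=3, p₀=1/2=0.5000
P(X=j) = C(n,j)·p₀^j·(1−p₀)^(n−j); p = Σ P(X=j) over j with P(X=j) ≤ P(X=3)
p-value (two-sided) = 0.01273
At α=0.01: p ≥ α → fail to reject H₀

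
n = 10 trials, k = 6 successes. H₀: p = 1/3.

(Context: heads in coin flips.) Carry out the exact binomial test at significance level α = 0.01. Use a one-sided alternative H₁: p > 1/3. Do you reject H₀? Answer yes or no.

Exact binomial: n=10, k=6, p₀=1/3=0.3333
P(X≥6) from Σ C(n,i)·p₀^i·(1−p₀)^(n−i)
p-value (one-sided, H₁ greater) = 0.07656
At α=0.01: p ≥ α → fail to reject H₀

reject H₀: no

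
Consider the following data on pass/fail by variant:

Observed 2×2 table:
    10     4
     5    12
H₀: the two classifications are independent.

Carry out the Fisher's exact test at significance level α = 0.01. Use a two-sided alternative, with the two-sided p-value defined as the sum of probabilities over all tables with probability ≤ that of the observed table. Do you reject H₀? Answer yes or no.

Margins: r₁=14, r₂=17, c₁=15, c₂=16, n=31
p_obs = C(14,10)·C(17,5)/C(31,15); sum pmf over tables with pmf ≤ p_obs
p-value (two-sided) = 0.03195
At α=0.01: p ≥ α → fail to reject H₀

reject H₀: no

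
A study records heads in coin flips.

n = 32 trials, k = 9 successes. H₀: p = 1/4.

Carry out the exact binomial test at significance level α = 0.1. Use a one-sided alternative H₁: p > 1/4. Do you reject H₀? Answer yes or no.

reject H₀: no

Exact binomial: n=32, k=9, p₀=1/4=0.2500
P(X≥9) from Σ C(n,i)·p₀^i·(1−p₀)^(n−i)
p-value (one-sided, H₁ greater) = 0.40649
At α=0.1: p ≥ α → fail to reject H₀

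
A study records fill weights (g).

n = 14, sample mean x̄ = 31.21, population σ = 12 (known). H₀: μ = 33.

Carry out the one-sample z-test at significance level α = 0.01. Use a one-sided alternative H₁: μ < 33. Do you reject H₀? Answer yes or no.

reject H₀: no

SE = σ/√n = 12/√14 = 3.2071
z = (x̄−μ₀)/SE = (31.21−33)/3.2071 = -0.5581
p-value (one-sided, H₁ less) = 0.28838
At α=0.01: p ≥ α → fail to reject H₀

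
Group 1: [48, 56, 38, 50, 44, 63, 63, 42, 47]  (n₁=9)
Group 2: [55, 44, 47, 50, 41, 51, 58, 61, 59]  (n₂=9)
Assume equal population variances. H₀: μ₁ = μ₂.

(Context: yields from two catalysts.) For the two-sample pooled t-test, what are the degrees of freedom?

degrees of freedom = 16

df = n₁ + n₂ − 2 = 9 + 9 − 2 = 16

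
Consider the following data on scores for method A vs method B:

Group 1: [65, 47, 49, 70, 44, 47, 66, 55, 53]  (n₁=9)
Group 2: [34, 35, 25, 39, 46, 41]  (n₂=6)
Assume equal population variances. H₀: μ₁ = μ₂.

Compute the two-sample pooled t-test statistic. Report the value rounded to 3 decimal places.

test statistic = 4.006

x̄₁=55.111, s₁=9.584, n₁=9
x̄₂=36.667, s₂=7.174, n₂=6
s_p² = [8·9.584² + 5·7.174²]/13 = 76.3248
SE = √(s_p²·(1/9+1/6)) = 4.6045
t = (55.111−36.667)/4.6045 = 4.0058
df = 13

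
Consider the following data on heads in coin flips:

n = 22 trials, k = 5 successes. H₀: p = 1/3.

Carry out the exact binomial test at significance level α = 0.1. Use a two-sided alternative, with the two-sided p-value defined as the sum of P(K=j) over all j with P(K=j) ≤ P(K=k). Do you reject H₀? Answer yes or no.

reject H₀: no

Exact binomial: n=22, k=5, p₀=1/3=0.3333
P(X=j) = C(n,j)·p₀^j·(1−p₀)^(n−j); p = Σ P(X=j) over j with P(X=j) ≤ P(X=5)
p-value (two-sided) = 0.36929
At α=0.1: p ≥ α → fail to reject H₀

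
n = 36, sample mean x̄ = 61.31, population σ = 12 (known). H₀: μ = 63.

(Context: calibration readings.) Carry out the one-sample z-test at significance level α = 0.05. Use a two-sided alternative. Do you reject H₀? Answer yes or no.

reject H₀: no

SE = σ/√n = 12/√36 = 2.0000
z = (x̄−μ₀)/SE = (61.31−63)/2.0000 = -0.8450
p-value (two-sided) = 0.39811
At α=0.05: p ≥ α → fail to reject H₀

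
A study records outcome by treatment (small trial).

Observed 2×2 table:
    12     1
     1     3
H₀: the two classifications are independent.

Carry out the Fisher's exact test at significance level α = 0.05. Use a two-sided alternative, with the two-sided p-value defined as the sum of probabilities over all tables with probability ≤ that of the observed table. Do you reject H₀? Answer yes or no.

reject H₀: yes

Margins: r₁=13, r₂=4, c₁=13, c₂=4, n=17
p_obs = C(13,12)·C(4,1)/C(17,13); sum pmf over tables with pmf ≤ p_obs
p-value (two-sided) = 0.02227
At α=0.05: p < α → reject H₀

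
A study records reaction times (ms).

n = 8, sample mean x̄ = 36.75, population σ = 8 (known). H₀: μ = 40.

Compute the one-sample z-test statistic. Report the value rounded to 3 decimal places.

test statistic = -1.149

SE = σ/√n = 8/√8 = 2.8284
z = (x̄−μ₀)/SE = (36.75−40)/2.8284 = -1.1490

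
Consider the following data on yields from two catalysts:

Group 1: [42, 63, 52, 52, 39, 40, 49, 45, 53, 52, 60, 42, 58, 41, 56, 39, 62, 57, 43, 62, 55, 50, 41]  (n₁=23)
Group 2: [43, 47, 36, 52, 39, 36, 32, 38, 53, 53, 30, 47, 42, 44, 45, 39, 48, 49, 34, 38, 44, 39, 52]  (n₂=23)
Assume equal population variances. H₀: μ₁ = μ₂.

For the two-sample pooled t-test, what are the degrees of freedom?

df = n₁ + n₂ − 2 = 23 + 23 − 2 = 44

degrees of freedom = 44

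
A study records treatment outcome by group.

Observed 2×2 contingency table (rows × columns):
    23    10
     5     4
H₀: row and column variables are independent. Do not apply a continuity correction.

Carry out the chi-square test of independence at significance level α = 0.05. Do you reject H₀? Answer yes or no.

Row totals [33, 9], col totals [28, 14], n=42
χ² = (23−22.00)²/22.00 + (10−11.00)²/11.00 + (5−6.00)²/6.00 + (4−3.00)²/3.00 = 0.6364
df = 1
p-value (upper-tail) = 0.42503
At α=0.05: p ≥ α → fail to reject H₀

reject H₀: no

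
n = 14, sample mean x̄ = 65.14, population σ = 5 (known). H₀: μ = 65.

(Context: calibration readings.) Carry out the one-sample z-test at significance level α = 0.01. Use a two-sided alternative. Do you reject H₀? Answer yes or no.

SE = σ/√n = 5/√14 = 1.3363
z = (x̄−μ₀)/SE = (65.14−65)/1.3363 = 0.1048
p-value (two-sided) = 0.91656
At α=0.01: p ≥ α → fail to reject H₀

reject H₀: no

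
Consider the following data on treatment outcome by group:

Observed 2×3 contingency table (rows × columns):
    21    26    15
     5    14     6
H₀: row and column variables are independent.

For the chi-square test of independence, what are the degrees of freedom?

degrees of freedom = 2

df = (r−1)(c−1) = (2−1)·(3−1) = 2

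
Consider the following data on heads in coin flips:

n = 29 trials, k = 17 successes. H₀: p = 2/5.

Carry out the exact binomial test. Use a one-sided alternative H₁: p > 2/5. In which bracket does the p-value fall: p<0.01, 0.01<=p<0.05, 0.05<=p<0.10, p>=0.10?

Exact binomial: n=29, k=17, p₀=2/5=0.4000
P(X≥17) from Σ C(n,i)·p₀^i·(1−p₀)^(n−i)
p-value (one-sided, H₁ greater) = 0.03288
→ bracket: 0.01<=p<0.05

p-value bracket: 0.01<=p<0.05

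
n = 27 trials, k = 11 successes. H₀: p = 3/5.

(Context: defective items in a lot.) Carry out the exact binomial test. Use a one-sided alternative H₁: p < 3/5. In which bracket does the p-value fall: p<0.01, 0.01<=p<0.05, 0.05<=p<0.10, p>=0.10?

Exact binomial: n=27, k=11, p₀=3/5=0.6000
P(X≤11) from Σ C(n,i)·p₀^i·(1−p₀)^(n−i)
p-value (one-sided, H₁ less) = 0.03370
→ bracket: 0.01<=p<0.05

p-value bracket: 0.01<=p<0.05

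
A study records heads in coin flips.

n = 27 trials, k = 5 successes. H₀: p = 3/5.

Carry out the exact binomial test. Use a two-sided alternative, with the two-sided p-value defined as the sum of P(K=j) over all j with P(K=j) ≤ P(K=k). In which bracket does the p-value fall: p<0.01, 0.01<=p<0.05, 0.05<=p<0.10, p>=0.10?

Exact binomial: n=27, k=5, p₀=3/5=0.6000
P(X=j) = C(n,j)·p₀^j·(1−p₀)^(n−j); p = Σ P(X=j) over j with P(X=j) ≤ P(X=5)
p-value (two-sided) = 0.00001
→ bracket: p<0.01

p-value bracket: p<0.01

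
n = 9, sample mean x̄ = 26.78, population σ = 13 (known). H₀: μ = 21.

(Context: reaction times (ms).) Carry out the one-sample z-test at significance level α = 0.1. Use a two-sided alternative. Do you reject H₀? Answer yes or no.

SE = σ/√n = 13/√9 = 4.3333
z = (x̄−μ₀)/SE = (26.78−21)/4.3333 = 1.3338
p-value (two-sided) = 0.18225
At α=0.1: p ≥ α → fail to reject H₀

reject H₀: no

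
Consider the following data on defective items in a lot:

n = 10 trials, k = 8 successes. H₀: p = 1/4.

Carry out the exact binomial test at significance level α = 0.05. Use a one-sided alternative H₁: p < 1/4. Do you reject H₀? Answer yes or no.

Exact binomial: n=10, k=8, p₀=1/4=0.2500
P(X≤8) from Σ C(n,i)·p₀^i·(1−p₀)^(n−i)
p-value (one-sided, H₁ less) = 0.99997
At α=0.05: p ≥ α → fail to reject H₀

reject H₀: no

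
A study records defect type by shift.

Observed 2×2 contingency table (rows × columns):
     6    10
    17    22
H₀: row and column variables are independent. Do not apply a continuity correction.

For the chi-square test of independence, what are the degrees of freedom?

degrees of freedom = 1

df = (r−1)(c−1) = (2−1)·(2−1) = 1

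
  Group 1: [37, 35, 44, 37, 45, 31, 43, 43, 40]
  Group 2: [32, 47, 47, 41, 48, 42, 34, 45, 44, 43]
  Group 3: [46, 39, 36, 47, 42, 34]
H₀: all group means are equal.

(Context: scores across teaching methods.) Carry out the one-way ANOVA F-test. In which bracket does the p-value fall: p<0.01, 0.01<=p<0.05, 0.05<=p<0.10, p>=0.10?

p-value bracket: p>=0.10

Group means [39.44, 42.30, 40.67], grand mean 40.880
SSB = Σnᵢ(x̄ᵢ−x̄)² = 38.984; SSW = ΣΣ(x−x̄ᵢ)² = 583.656
MSB = 38.984/2 = 19.4922; MSW = 583.656/22 = 26.5298
F = MSB/MSW = 0.7347
df = (2, 22)
p-value (upper-tail) = 0.49104
→ bracket: p>=0.10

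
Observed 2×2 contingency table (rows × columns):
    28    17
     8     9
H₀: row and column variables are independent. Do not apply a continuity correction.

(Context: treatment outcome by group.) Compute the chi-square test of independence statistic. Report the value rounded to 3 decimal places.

Row totals [45, 17], col totals [36, 26], n=62
χ² = (28−26.13)²/26.13 + (17−18.87)²/18.87 + (8−9.87)²/9.87 + (9−7.13)²/7.13 = 1.1651
df = 1

test statistic = 1.165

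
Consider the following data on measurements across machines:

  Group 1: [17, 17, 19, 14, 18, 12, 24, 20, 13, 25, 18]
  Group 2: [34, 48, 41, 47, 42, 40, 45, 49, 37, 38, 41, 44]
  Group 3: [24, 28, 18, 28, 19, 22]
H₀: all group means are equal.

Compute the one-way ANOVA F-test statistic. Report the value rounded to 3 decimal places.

Group means [17.91, 42.17, 23.17], grand mean 29.034
SSB = Σnᵢ(x̄ᵢ−x̄)² = 3637.556; SSW = ΣΣ(x−x̄ᵢ)² = 495.409
MSB = 3637.556/2 = 1818.7782; MSW = 495.409/26 = 19.0542
F = MSB/MSW = 95.4529
df = (2, 26)

test statistic = 95.453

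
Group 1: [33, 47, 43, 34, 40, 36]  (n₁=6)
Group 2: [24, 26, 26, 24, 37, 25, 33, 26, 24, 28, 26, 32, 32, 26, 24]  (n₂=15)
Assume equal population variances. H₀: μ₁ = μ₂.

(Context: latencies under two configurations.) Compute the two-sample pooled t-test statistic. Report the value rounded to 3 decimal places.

test statistic = 5.241

x̄₁=38.833, s₁=5.492, n₁=6
x̄₂=27.533, s₂=4.033, n₂=15
s_p² = [5·5.492² + 14·4.033²]/19 = 19.9246
SE = √(s_p²·(1/6+1/15)) = 2.1562
t = (38.833−27.533)/2.1562 = 5.2408
df = 19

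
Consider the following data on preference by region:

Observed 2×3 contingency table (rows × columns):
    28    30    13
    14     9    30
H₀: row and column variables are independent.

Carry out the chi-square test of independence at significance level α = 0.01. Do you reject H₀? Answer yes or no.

reject H₀: yes

Row totals [71, 53], col totals [42, 39, 43], n=124
χ² = (28−24.05)²/24.05 + (30−22.33)²/22.33 + (13−24.62)²/24.62 + (14−17.95)²/17.95 + (9−16.67)²/16.67 + (30−18.38)²/18.38 = 20.5147
df = 2
p-value (upper-tail) = 0.00004
At α=0.01: p < α → reject H₀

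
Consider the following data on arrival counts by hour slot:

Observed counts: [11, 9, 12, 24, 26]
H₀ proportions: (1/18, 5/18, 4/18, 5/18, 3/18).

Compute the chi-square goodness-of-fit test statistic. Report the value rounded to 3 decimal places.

n = 82; E_i = n·p_i = [4.56, 22.78, 18.22, 22.78, 13.67]
χ² = (11−4.56)²/4.56 + (9−22.78)²/22.78 + (12−18.22)²/18.22 + (24−22.78)²/22.78 + (26−13.67)²/13.67 = 30.7707
df = 4

test statistic = 30.771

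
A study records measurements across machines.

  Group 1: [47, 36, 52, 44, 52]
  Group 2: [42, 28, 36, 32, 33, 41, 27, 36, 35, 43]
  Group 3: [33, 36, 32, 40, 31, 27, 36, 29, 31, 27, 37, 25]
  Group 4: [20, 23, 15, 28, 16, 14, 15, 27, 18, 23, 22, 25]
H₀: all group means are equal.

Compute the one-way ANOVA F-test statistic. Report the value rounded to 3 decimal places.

Group means [46.20, 35.30, 32.00, 20.50], grand mean 31.128
SSB = Σnᵢ(x̄ᵢ−x̄)² = 2674.459; SSW = ΣΣ(x−x̄ᵢ)² = 947.900
MSB = 2674.459/3 = 891.4863; MSW = 947.900/35 = 27.0829
F = MSB/MSW = 32.9170
df = (3, 35)

test statistic = 32.917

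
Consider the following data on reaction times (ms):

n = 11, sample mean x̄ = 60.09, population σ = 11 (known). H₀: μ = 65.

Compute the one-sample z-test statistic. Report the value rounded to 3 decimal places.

test statistic = -1.480

SE = σ/√n = 11/√11 = 3.3166
z = (x̄−μ₀)/SE = (60.09−65)/3.3166 = -1.4804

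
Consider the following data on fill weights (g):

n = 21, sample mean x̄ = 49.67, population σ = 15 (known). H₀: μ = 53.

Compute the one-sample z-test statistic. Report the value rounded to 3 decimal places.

test statistic = -1.017

SE = σ/√n = 15/√21 = 3.2733
z = (x̄−μ₀)/SE = (49.67−53)/3.2733 = -1.0173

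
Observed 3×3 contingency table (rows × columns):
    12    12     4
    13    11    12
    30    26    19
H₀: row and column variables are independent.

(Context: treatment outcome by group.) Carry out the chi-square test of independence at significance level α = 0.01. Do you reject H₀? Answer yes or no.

Row totals [28, 36, 75], col totals [55, 49, 35], n=139
χ² = (12−11.08)²/11.08 + (12−9.87)²/9.87 + (4−7.05)²/7.05 + (13−14.24)²/14.24 + (11−12.69)²/12.69 + (12−9.06)²/9.06 + (30−29.68)²/29.68 + (26−26.44)²/26.44 + (19−18.88)²/18.88 = 3.1517
df = 4
p-value (upper-tail) = 0.53277
At α=0.01: p ≥ α → fail to reject H₀

reject H₀: no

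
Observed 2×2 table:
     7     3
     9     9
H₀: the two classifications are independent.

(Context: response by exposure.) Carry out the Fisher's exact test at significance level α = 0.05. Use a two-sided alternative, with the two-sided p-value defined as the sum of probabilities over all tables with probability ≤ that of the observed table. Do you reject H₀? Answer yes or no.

reject H₀: no

Margins: r₁=10, r₂=18, c₁=16, c₂=12, n=28
p_obs = C(10,7)·C(18,9)/C(28,16); sum pmf over tables with pmf ≤ p_obs
p-value (two-sided) = 0.43432
At α=0.05: p ≥ α → fail to reject H₀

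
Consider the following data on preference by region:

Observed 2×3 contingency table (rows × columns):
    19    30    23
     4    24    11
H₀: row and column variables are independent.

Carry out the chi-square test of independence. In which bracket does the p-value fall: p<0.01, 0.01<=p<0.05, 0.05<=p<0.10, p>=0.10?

p-value bracket: 0.05<=p<0.10

Row totals [72, 39], col totals [23, 54, 34], n=111
χ² = (19−14.92)²/14.92 + (30−35.03)²/35.03 + (23−22.05)²/22.05 + (4−8.08)²/8.08 + (24−18.97)²/18.97 + (11−11.95)²/11.95 = 5.3463
df = 2
p-value (upper-tail) = 0.06903
→ bracket: 0.05<=p<0.10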